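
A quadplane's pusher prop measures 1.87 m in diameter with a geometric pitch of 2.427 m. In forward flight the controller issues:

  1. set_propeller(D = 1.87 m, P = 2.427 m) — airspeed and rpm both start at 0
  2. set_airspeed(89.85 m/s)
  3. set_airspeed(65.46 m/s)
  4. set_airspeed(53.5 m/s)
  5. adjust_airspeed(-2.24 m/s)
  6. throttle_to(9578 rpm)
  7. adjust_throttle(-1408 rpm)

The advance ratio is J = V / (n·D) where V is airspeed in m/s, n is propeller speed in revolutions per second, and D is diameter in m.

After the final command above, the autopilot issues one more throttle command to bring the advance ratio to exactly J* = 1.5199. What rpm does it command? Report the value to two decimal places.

set_propeller: D = 1.87 m, P = 2.427 m (p = P/D = 1.297861); state ← (V=0, rpm=0)
set_airspeed(89.85): V ← 89.85 m/s
set_airspeed(65.46): V ← 65.46 m/s
set_airspeed(53.5): V ← 53.5 m/s
adjust_airspeed(-2.24): V ← 53.5 -2.24 = 51.26 m/s
throttle_to(9578): rpm ← 9578
adjust_throttle(-1408): rpm ← 9578 -1408 = 8170
final state: V = 51.26 m/s, rpm = 8170 → n = rpm/60 = 136.166667 rev/s
target J* = 1.5199; solve J* = V/(n·D) for n: n = V/(J*·D) = 51.26/(1.5199 × 1.87) = 18.035242 rev/s
rpm = 60·n = 1082.114535

rpm = 1082.11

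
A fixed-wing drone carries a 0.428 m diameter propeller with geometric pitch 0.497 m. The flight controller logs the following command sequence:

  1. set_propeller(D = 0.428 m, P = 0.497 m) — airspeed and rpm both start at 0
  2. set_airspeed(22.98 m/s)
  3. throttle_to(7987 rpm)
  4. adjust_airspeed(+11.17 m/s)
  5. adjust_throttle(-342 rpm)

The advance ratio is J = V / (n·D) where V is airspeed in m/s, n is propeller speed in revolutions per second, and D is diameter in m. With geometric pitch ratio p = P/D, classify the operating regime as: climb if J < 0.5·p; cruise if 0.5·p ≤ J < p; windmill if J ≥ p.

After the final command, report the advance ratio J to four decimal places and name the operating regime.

J = 0.6262, regime = cruise

set_propeller: D = 0.428 m, P = 0.497 m (p = P/D = 1.161215); state ← (V=0, rpm=0)
set_airspeed(22.98): V ← 22.98 m/s
throttle_to(7987): rpm ← 7987
adjust_airspeed(+11.17): V ← 22.98 +11.17 = 34.15 m/s
adjust_throttle(-342): rpm ← 7987 -342 = 7645
final state: V = 34.15 m/s, rpm = 7645 → n = rpm/60 = 127.416667 rev/s
J = V / (n·D) = 34.15 / (127.416667 × 0.428) = 0.626211
regime bands: climb J<0.5806 | cruise [0.5806, 1.1612) | windmill J≥1.1612
J = 0.6262 → cruise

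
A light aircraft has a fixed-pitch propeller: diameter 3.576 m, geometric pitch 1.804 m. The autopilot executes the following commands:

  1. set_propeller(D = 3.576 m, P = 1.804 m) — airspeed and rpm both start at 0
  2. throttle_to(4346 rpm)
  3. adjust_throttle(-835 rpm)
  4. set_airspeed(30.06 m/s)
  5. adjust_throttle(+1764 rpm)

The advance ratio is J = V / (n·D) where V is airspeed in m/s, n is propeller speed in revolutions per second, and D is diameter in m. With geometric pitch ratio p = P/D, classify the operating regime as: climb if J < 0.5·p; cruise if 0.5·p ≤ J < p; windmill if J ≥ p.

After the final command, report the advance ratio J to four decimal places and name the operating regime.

J = 0.0956, regime = climb

set_propeller: D = 3.576 m, P = 1.804 m (p = P/D = 0.504474); state ← (V=0, rpm=0)
throttle_to(4346): rpm ← 4346
adjust_throttle(-835): rpm ← 4346 -835 = 3511
set_airspeed(30.06): V ← 30.06 m/s
adjust_throttle(+1764): rpm ← 3511 +1764 = 5275
final state: V = 30.06 m/s, rpm = 5275 → n = rpm/60 = 87.916667 rev/s
J = V / (n·D) = 30.06 / (87.916667 × 3.576) = 0.095614
regime bands: climb J<0.2522 | cruise [0.2522, 0.5045) | windmill J≥0.5045
J = 0.0956 → climb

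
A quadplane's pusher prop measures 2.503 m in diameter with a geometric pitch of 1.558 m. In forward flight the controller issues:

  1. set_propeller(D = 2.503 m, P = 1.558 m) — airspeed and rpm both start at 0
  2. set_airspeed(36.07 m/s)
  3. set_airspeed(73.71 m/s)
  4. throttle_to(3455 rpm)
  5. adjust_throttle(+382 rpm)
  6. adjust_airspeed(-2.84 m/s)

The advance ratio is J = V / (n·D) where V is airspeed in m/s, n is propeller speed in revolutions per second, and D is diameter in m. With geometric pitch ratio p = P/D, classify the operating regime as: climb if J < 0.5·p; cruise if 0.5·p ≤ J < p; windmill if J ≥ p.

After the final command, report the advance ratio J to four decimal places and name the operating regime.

J = 0.4428, regime = cruise

set_propeller: D = 2.503 m, P = 1.558 m (p = P/D = 0.622453); state ← (V=0, rpm=0)
set_airspeed(36.07): V ← 36.07 m/s
set_airspeed(73.71): V ← 73.71 m/s
throttle_to(3455): rpm ← 3455
adjust_throttle(+382): rpm ← 3455 +382 = 3837
adjust_airspeed(-2.84): V ← 73.71 -2.84 = 70.87 m/s
final state: V = 70.87 m/s, rpm = 3837 → n = rpm/60 = 63.950000 rev/s
J = V / (n·D) = 70.87 / (63.950000 × 2.503) = 0.442753
regime bands: climb J<0.3112 | cruise [0.3112, 0.6225) | windmill J≥0.6225
J = 0.4428 → cruise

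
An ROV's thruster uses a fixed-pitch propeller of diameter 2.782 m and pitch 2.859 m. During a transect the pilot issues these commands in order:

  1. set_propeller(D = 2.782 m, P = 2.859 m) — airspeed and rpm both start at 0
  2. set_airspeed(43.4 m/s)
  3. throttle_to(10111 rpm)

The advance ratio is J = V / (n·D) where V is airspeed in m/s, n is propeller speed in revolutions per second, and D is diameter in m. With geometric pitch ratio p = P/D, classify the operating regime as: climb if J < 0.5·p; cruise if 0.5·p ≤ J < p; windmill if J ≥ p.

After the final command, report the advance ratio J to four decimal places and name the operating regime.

J = 0.0926, regime = climb

set_propeller: D = 2.782 m, P = 2.859 m (p = P/D = 1.027678); state ← (V=0, rpm=0)
set_airspeed(43.4): V ← 43.4 m/s
throttle_to(10111): rpm ← 10111
final state: V = 43.4 m/s, rpm = 10111 → n = rpm/60 = 168.516667 rev/s
J = V / (n·D) = 43.4 / (168.516667 × 2.782) = 0.092574
regime bands: climb J<0.5138 | cruise [0.5138, 1.0277) | windmill J≥1.0277
J = 0.0926 → climb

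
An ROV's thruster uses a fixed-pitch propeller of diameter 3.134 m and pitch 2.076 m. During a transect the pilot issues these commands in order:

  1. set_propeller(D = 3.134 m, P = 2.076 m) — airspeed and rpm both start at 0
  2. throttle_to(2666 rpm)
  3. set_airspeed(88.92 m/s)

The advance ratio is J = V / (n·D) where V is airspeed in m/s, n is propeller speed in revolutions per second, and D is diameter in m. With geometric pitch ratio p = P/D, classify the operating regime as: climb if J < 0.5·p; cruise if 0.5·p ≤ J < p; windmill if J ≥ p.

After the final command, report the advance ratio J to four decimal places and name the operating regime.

J = 0.6385, regime = cruise

set_propeller: D = 3.134 m, P = 2.076 m (p = P/D = 0.662412); state ← (V=0, rpm=0)
throttle_to(2666): rpm ← 2666
set_airspeed(88.92): V ← 88.92 m/s
final state: V = 88.92 m/s, rpm = 2666 → n = rpm/60 = 44.433333 rev/s
J = V / (n·D) = 88.92 / (44.433333 × 3.134) = 0.638545
regime bands: climb J<0.3312 | cruise [0.3312, 0.6624) | windmill J≥0.6624
J = 0.6385 → cruise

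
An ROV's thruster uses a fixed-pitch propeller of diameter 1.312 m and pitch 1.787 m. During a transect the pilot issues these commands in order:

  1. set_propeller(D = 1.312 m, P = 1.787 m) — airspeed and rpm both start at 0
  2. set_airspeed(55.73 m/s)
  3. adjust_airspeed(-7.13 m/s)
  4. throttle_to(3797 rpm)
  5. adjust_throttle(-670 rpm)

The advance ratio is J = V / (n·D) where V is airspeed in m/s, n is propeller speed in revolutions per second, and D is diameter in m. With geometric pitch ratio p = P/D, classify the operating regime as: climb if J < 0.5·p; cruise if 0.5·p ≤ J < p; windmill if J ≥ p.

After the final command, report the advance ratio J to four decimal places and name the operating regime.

set_propeller: D = 1.312 m, P = 1.787 m (p = P/D = 1.362043); state ← (V=0, rpm=0)
set_airspeed(55.73): V ← 55.73 m/s
adjust_airspeed(-7.13): V ← 55.73 -7.13 = 48.6 m/s
throttle_to(3797): rpm ← 3797
adjust_throttle(-670): rpm ← 3797 -670 = 3127
final state: V = 48.6 m/s, rpm = 3127 → n = rpm/60 = 52.116667 rev/s
J = V / (n·D) = 48.6 / (52.116667 × 1.312) = 0.710765
regime bands: climb J<0.6810 | cruise [0.6810, 1.3620) | windmill J≥1.3620
J = 0.7108 → cruise

J = 0.7108, regime = cruise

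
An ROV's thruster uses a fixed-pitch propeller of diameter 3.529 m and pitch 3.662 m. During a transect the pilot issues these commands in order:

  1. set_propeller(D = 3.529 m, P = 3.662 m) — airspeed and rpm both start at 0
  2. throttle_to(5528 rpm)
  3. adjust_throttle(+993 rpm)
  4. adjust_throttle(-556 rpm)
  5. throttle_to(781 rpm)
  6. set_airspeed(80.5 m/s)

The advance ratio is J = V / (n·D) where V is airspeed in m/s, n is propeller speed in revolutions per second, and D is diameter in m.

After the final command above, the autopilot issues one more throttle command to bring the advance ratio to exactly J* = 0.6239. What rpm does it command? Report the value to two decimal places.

set_propeller: D = 3.529 m, P = 3.662 m (p = P/D = 1.037688); state ← (V=0, rpm=0)
throttle_to(5528): rpm ← 5528
adjust_throttle(+993): rpm ← 5528 +993 = 6521
adjust_throttle(-556): rpm ← 6521 -556 = 5965
throttle_to(781): rpm ← 781
set_airspeed(80.5): V ← 80.5 m/s
final state: V = 80.5 m/s, rpm = 781 → n = rpm/60 = 13.016667 rev/s
target J* = 0.6239; solve J* = V/(n·D) for n: n = V/(J*·D) = 80.5/(0.6239 × 3.529) = 36.561940 rev/s
rpm = 60·n = 2193.716424

rpm = 2193.72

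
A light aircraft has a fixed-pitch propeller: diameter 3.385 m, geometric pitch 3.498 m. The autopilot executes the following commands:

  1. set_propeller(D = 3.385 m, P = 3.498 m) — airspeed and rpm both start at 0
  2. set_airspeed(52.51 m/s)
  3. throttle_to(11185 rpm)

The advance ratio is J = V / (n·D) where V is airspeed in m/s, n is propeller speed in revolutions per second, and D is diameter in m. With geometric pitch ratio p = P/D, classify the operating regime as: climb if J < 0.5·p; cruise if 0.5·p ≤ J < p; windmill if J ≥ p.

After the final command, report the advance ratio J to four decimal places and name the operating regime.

set_propeller: D = 3.385 m, P = 3.498 m (p = P/D = 1.033383); state ← (V=0, rpm=0)
set_airspeed(52.51): V ← 52.51 m/s
throttle_to(11185): rpm ← 11185
final state: V = 52.51 m/s, rpm = 11185 → n = rpm/60 = 186.416667 rev/s
J = V / (n·D) = 52.51 / (186.416667 × 3.385) = 0.083214
regime bands: climb J<0.5167 | cruise [0.5167, 1.0334) | windmill J≥1.0334
J = 0.0832 → climb

J = 0.0832, regime = climb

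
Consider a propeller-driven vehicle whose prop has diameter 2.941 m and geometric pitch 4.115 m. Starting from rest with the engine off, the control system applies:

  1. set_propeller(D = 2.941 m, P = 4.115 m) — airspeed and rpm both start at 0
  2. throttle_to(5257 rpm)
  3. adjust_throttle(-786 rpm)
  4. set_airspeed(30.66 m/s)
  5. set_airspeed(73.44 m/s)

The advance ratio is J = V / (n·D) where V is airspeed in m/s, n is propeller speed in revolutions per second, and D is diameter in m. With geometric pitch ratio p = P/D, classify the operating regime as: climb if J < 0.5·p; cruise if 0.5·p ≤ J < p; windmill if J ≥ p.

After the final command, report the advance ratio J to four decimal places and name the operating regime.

set_propeller: D = 2.941 m, P = 4.115 m (p = P/D = 1.399184); state ← (V=0, rpm=0)
throttle_to(5257): rpm ← 5257
adjust_throttle(-786): rpm ← 5257 -786 = 4471
set_airspeed(30.66): V ← 30.66 m/s
set_airspeed(73.44): V ← 73.44 m/s
final state: V = 73.44 m/s, rpm = 4471 → n = rpm/60 = 74.516667 rev/s
J = V / (n·D) = 73.44 / (74.516667 × 2.941) = 0.335108
regime bands: climb J<0.6996 | cruise [0.6996, 1.3992) | windmill J≥1.3992
J = 0.3351 → climb

J = 0.3351, regime = climb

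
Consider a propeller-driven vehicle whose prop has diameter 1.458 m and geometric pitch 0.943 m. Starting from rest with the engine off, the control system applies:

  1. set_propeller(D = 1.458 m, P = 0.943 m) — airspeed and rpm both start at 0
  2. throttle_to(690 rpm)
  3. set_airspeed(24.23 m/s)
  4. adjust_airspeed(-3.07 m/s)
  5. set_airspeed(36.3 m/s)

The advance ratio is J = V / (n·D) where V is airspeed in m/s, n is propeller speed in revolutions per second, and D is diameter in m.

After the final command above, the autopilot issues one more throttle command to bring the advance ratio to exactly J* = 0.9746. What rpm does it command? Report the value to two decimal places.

set_propeller: D = 1.458 m, P = 0.943 m (p = P/D = 0.646776); state ← (V=0, rpm=0)
throttle_to(690): rpm ← 690
set_airspeed(24.23): V ← 24.23 m/s
adjust_airspeed(-3.07): V ← 24.23 -3.07 = 21.16 m/s
set_airspeed(36.3): V ← 36.3 m/s
final state: V = 36.3 m/s, rpm = 690 → n = rpm/60 = 11.500000 rev/s
target J* = 0.9746; solve J* = V/(n·D) for n: n = V/(J*·D) = 36.3/(0.9746 × 1.458) = 25.545987 rev/s
rpm = 60·n = 1532.759245

rpm = 1532.76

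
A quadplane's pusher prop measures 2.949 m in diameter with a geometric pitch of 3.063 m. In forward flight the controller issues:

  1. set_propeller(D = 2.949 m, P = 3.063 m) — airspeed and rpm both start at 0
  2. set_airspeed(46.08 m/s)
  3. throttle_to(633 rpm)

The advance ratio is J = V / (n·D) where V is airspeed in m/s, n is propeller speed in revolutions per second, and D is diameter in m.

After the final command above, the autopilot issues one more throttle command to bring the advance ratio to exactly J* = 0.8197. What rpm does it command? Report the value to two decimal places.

set_propeller: D = 2.949 m, P = 3.063 m (p = P/D = 1.038657); state ← (V=0, rpm=0)
set_airspeed(46.08): V ← 46.08 m/s
throttle_to(633): rpm ← 633
final state: V = 46.08 m/s, rpm = 633 → n = rpm/60 = 10.550000 rev/s
target J* = 0.8197; solve J* = V/(n·D) for n: n = V/(J*·D) = 46.08/(0.8197 × 2.949) = 19.062628 rev/s
rpm = 60·n = 1143.757653

rpm = 1143.76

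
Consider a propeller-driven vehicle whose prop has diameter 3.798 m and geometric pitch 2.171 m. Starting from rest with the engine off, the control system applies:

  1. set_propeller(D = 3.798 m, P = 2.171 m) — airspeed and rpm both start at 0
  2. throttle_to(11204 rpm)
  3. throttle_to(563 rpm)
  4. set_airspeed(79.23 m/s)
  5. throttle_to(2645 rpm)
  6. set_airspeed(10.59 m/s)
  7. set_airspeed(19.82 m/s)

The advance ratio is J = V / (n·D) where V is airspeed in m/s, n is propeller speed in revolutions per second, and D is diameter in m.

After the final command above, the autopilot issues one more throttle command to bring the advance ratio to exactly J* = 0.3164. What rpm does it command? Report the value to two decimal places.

rpm = 989.61

set_propeller: D = 3.798 m, P = 2.171 m (p = P/D = 0.571617); state ← (V=0, rpm=0)
throttle_to(11204): rpm ← 11204
throttle_to(563): rpm ← 563
set_airspeed(79.23): V ← 79.23 m/s
throttle_to(2645): rpm ← 2645
set_airspeed(10.59): V ← 10.59 m/s
set_airspeed(19.82): V ← 19.82 m/s
final state: V = 19.82 m/s, rpm = 2645 → n = rpm/60 = 44.083333 rev/s
target J* = 0.3164; solve J* = V/(n·D) for n: n = V/(J*·D) = 19.82/(0.3164 × 3.798) = 16.493477 rev/s
rpm = 60·n = 989.608610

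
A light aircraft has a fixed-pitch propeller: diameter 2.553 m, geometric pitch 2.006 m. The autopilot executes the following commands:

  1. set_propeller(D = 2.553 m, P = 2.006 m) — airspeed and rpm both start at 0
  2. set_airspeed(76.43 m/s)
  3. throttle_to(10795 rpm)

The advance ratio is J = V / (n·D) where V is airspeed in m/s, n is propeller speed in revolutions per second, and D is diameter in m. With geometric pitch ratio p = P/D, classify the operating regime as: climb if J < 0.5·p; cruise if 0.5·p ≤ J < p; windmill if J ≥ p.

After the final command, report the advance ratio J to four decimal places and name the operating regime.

J = 0.1664, regime = climb

set_propeller: D = 2.553 m, P = 2.006 m (p = P/D = 0.785742); state ← (V=0, rpm=0)
set_airspeed(76.43): V ← 76.43 m/s
throttle_to(10795): rpm ← 10795
final state: V = 76.43 m/s, rpm = 10795 → n = rpm/60 = 179.916667 rev/s
J = V / (n·D) = 76.43 / (179.916667 × 2.553) = 0.166396
regime bands: climb J<0.3929 | cruise [0.3929, 0.7857) | windmill J≥0.7857
J = 0.1664 → climb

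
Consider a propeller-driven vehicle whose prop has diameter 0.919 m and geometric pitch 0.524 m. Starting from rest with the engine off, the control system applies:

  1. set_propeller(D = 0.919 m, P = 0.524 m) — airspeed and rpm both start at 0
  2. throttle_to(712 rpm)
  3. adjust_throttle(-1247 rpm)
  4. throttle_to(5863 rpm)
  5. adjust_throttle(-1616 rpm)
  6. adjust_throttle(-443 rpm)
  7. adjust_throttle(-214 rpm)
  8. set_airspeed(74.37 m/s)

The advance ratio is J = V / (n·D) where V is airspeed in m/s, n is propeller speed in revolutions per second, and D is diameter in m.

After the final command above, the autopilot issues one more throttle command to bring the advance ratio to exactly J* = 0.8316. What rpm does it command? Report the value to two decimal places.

set_propeller: D = 0.919 m, P = 0.524 m (p = P/D = 0.570185); state ← (V=0, rpm=0)
throttle_to(712): rpm ← 712
adjust_throttle(-1247): rpm ← 712 -1247 = -535
throttle_to(5863): rpm ← 5863
adjust_throttle(-1616): rpm ← 5863 -1616 = 4247
adjust_throttle(-443): rpm ← 4247 -443 = 3804
adjust_throttle(-214): rpm ← 3804 -214 = 3590
set_airspeed(74.37): V ← 74.37 m/s
final state: V = 74.37 m/s, rpm = 3590 → n = rpm/60 = 59.833333 rev/s
target J* = 0.8316; solve J* = V/(n·D) for n: n = V/(J*·D) = 74.37/(0.8316 × 0.919) = 97.312312 rev/s
rpm = 60·n = 5838.738701

rpm = 5838.74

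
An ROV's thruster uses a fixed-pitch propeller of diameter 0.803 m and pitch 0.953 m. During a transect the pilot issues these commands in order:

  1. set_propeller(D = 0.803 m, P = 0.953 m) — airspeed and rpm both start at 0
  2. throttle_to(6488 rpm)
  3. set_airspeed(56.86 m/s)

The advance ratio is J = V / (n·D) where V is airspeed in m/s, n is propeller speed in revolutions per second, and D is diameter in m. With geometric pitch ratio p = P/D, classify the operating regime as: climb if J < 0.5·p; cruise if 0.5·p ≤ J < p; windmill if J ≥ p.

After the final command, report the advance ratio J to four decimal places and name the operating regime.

J = 0.6548, regime = cruise

set_propeller: D = 0.803 m, P = 0.953 m (p = P/D = 1.186800); state ← (V=0, rpm=0)
throttle_to(6488): rpm ← 6488
set_airspeed(56.86): V ← 56.86 m/s
final state: V = 56.86 m/s, rpm = 6488 → n = rpm/60 = 108.133333 rev/s
J = V / (n·D) = 56.86 / (108.133333 × 0.803) = 0.654835
regime bands: climb J<0.5934 | cruise [0.5934, 1.1868) | windmill J≥1.1868
J = 0.6548 → cruise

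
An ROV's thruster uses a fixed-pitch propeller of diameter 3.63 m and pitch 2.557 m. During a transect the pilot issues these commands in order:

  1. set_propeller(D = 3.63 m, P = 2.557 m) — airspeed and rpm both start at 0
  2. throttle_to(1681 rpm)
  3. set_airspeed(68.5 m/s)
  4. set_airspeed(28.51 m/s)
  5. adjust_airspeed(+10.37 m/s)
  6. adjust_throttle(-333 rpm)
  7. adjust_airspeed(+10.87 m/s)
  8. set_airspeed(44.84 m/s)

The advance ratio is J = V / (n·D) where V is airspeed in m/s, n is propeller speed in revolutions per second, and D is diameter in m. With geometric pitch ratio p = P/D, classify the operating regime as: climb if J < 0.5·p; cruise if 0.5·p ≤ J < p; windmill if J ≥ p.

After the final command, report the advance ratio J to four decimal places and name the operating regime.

J = 0.5498, regime = cruise

set_propeller: D = 3.63 m, P = 2.557 m (p = P/D = 0.704408); state ← (V=0, rpm=0)
throttle_to(1681): rpm ← 1681
set_airspeed(68.5): V ← 68.5 m/s
set_airspeed(28.51): V ← 28.51 m/s
adjust_airspeed(+10.37): V ← 28.51 +10.37 = 38.88 m/s
adjust_throttle(-333): rpm ← 1681 -333 = 1348
adjust_airspeed(+10.87): V ← 38.88 +10.87 = 49.75 m/s
set_airspeed(44.84): V ← 44.84 m/s
final state: V = 44.84 m/s, rpm = 1348 → n = rpm/60 = 22.466667 rev/s
J = V / (n·D) = 44.84 / (22.466667 × 3.63) = 0.549820
regime bands: climb J<0.3522 | cruise [0.3522, 0.7044) | windmill J≥0.7044
J = 0.5498 → cruise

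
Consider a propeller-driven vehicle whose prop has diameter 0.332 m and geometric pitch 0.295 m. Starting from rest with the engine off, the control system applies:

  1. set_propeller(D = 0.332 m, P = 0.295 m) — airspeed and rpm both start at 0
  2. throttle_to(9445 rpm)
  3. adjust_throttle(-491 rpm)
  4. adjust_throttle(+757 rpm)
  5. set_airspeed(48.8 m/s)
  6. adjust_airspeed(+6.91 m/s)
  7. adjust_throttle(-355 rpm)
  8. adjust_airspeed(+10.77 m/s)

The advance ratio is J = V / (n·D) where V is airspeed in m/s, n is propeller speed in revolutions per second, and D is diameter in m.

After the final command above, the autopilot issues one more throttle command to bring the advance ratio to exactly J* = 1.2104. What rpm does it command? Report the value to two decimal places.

rpm = 9926.02

set_propeller: D = 0.332 m, P = 0.295 m (p = P/D = 0.888554); state ← (V=0, rpm=0)
throttle_to(9445): rpm ← 9445
adjust_throttle(-491): rpm ← 9445 -491 = 8954
adjust_throttle(+757): rpm ← 8954 +757 = 9711
set_airspeed(48.8): V ← 48.8 m/s
adjust_airspeed(+6.91): V ← 48.8 +6.91 = 55.71 m/s
adjust_throttle(-355): rpm ← 9711 -355 = 9356
adjust_airspeed(+10.77): V ← 55.71 +10.77 = 66.48 m/s
final state: V = 66.48 m/s, rpm = 9356 → n = rpm/60 = 155.933333 rev/s
target J* = 1.2104; solve J* = V/(n·D) for n: n = V/(J*·D) = 66.48/(1.2104 × 0.332) = 165.433711 rev/s
rpm = 60·n = 9926.022663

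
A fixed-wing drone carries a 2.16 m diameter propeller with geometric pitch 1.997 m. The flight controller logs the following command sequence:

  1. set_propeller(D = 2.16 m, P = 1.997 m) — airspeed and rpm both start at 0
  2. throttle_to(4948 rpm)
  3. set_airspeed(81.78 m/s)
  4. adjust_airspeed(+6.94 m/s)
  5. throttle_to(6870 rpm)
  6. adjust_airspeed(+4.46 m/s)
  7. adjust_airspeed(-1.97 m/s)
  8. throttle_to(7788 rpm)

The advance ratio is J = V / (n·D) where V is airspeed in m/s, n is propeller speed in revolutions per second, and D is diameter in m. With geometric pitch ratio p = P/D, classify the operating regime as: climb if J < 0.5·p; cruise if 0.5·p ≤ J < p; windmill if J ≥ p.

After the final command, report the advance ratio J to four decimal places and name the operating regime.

J = 0.3253, regime = climb

set_propeller: D = 2.16 m, P = 1.997 m (p = P/D = 0.924537); state ← (V=0, rpm=0)
throttle_to(4948): rpm ← 4948
set_airspeed(81.78): V ← 81.78 m/s
adjust_airspeed(+6.94): V ← 81.78 +6.94 = 88.72 m/s
throttle_to(6870): rpm ← 6870
adjust_airspeed(+4.46): V ← 88.72 +4.46 = 93.18 m/s
adjust_airspeed(-1.97): V ← 93.18 -1.97 = 91.21 m/s
throttle_to(7788): rpm ← 7788
final state: V = 91.21 m/s, rpm = 7788 → n = rpm/60 = 129.800000 rev/s
J = V / (n·D) = 91.21 / (129.800000 × 2.16) = 0.325322
regime bands: climb J<0.4623 | cruise [0.4623, 0.9245) | windmill J≥0.9245
J = 0.3253 → climb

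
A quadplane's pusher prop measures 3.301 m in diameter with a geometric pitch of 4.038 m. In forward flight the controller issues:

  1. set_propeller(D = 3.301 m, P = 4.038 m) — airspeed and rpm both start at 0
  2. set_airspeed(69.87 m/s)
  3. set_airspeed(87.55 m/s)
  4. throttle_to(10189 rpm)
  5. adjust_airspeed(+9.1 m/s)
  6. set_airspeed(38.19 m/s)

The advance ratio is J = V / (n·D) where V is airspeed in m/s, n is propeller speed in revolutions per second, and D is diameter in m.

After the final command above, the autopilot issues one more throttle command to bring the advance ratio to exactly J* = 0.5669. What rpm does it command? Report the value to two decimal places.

rpm = 1224.47

set_propeller: D = 3.301 m, P = 4.038 m (p = P/D = 1.223266); state ← (V=0, rpm=0)
set_airspeed(69.87): V ← 69.87 m/s
set_airspeed(87.55): V ← 87.55 m/s
throttle_to(10189): rpm ← 10189
adjust_airspeed(+9.1): V ← 87.55 +9.1 = 96.65 m/s
set_airspeed(38.19): V ← 38.19 m/s
final state: V = 38.19 m/s, rpm = 10189 → n = rpm/60 = 169.816667 rev/s
target J* = 0.5669; solve J* = V/(n·D) for n: n = V/(J*·D) = 38.19/(0.5669 × 3.301) = 20.407870 rev/s
rpm = 60·n = 1224.472194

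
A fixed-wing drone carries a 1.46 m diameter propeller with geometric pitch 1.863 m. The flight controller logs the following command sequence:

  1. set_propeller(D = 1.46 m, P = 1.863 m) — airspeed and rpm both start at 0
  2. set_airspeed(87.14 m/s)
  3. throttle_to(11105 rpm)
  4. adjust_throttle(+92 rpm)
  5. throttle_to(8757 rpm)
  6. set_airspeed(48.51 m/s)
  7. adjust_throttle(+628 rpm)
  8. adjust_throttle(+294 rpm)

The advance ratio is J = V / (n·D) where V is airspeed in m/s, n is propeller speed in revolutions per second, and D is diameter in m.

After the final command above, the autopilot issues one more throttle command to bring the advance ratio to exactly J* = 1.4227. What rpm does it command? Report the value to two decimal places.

set_propeller: D = 1.46 m, P = 1.863 m (p = P/D = 1.276027); state ← (V=0, rpm=0)
set_airspeed(87.14): V ← 87.14 m/s
throttle_to(11105): rpm ← 11105
adjust_throttle(+92): rpm ← 11105 +92 = 11197
throttle_to(8757): rpm ← 8757
set_airspeed(48.51): V ← 48.51 m/s
adjust_throttle(+628): rpm ← 8757 +628 = 9385
adjust_throttle(+294): rpm ← 9385 +294 = 9679
final state: V = 48.51 m/s, rpm = 9679 → n = rpm/60 = 161.316667 rev/s
target J* = 1.4227; solve J* = V/(n·D) for n: n = V/(J*·D) = 48.51/(1.4227 × 1.46) = 23.354205 rev/s
rpm = 60·n = 1401.252298

rpm = 1401.25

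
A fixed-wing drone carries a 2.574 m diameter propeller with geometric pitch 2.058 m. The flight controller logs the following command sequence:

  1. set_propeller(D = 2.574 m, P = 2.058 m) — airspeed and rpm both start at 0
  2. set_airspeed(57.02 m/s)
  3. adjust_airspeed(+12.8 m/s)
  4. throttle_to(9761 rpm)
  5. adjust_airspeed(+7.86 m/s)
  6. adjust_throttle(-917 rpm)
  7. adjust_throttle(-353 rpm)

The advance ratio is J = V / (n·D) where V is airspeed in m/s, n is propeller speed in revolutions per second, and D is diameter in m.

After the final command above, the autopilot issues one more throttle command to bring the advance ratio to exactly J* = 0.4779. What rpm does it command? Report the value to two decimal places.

set_propeller: D = 2.574 m, P = 2.058 m (p = P/D = 0.799534); state ← (V=0, rpm=0)
set_airspeed(57.02): V ← 57.02 m/s
adjust_airspeed(+12.8): V ← 57.02 +12.8 = 69.82 m/s
throttle_to(9761): rpm ← 9761
adjust_airspeed(+7.86): V ← 69.82 +7.86 = 77.68 m/s
adjust_throttle(-917): rpm ← 9761 -917 = 8844
adjust_throttle(-353): rpm ← 8844 -353 = 8491
final state: V = 77.68 m/s, rpm = 8491 → n = rpm/60 = 141.516667 rev/s
target J* = 0.4779; solve J* = V/(n·D) for n: n = V/(J*·D) = 77.68/(0.4779 × 2.574) = 63.148588 rev/s
rpm = 60·n = 3788.915277

rpm = 3788.92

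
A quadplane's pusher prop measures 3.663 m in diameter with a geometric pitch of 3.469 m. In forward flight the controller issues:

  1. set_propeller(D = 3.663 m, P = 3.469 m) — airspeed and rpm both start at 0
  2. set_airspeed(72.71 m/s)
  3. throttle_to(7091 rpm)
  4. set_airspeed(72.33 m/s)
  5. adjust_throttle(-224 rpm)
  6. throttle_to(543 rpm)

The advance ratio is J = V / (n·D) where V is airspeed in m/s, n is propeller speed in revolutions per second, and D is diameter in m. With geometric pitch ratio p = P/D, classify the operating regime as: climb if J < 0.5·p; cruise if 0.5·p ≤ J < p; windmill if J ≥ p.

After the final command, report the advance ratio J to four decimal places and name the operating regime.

set_propeller: D = 3.663 m, P = 3.469 m (p = P/D = 0.947038); state ← (V=0, rpm=0)
set_airspeed(72.71): V ← 72.71 m/s
throttle_to(7091): rpm ← 7091
set_airspeed(72.33): V ← 72.33 m/s
adjust_throttle(-224): rpm ← 7091 -224 = 6867
throttle_to(543): rpm ← 543
final state: V = 72.33 m/s, rpm = 543 → n = rpm/60 = 9.050000 rev/s
J = V / (n·D) = 72.33 / (9.050000 × 3.663) = 2.181891
regime bands: climb J<0.4735 | cruise [0.4735, 0.9470) | windmill J≥0.9470
J = 2.1819 → windmill

J = 2.1819, regime = windmill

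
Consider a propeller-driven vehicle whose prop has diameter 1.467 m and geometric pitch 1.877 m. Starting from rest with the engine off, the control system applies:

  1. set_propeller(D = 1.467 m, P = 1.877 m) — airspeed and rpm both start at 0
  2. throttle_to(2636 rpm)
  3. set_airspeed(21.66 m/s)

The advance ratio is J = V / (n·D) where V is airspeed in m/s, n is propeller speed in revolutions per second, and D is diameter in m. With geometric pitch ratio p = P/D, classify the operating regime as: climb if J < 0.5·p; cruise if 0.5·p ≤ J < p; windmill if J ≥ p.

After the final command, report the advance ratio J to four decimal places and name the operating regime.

set_propeller: D = 1.467 m, P = 1.877 m (p = P/D = 1.279482); state ← (V=0, rpm=0)
throttle_to(2636): rpm ← 2636
set_airspeed(21.66): V ← 21.66 m/s
final state: V = 21.66 m/s, rpm = 2636 → n = rpm/60 = 43.933333 rev/s
J = V / (n·D) = 21.66 / (43.933333 × 1.467) = 0.336073
regime bands: climb J<0.6397 | cruise [0.6397, 1.2795) | windmill J≥1.2795
J = 0.3361 → climb

J = 0.3361, regime = climb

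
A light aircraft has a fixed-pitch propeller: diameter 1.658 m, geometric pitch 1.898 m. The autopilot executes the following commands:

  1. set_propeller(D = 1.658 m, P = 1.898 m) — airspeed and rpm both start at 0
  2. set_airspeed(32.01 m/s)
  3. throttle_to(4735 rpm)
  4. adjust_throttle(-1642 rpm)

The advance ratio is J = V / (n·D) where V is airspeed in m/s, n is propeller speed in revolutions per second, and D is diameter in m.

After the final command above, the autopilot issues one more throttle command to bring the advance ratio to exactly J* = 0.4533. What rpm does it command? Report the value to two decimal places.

set_propeller: D = 1.658 m, P = 1.898 m (p = P/D = 1.144753); state ← (V=0, rpm=0)
set_airspeed(32.01): V ← 32.01 m/s
throttle_to(4735): rpm ← 4735
adjust_throttle(-1642): rpm ← 4735 -1642 = 3093
final state: V = 32.01 m/s, rpm = 3093 → n = rpm/60 = 51.550000 rev/s
target J* = 0.4533; solve J* = V/(n·D) for n: n = V/(J*·D) = 32.01/(0.4533 × 1.658) = 42.590764 rev/s
rpm = 60·n = 2555.445830

rpm = 2555.45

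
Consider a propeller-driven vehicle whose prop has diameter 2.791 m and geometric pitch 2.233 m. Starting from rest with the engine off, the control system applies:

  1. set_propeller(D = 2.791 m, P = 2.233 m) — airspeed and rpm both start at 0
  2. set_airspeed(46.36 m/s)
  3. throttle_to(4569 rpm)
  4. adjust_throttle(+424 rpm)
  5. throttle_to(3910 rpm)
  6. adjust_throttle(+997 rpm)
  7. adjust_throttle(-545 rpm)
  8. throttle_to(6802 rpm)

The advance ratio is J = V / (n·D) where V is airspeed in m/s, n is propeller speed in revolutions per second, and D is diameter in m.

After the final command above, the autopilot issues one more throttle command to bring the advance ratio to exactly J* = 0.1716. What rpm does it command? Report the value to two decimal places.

rpm = 5807.88

set_propeller: D = 2.791 m, P = 2.233 m (p = P/D = 0.800072); state ← (V=0, rpm=0)
set_airspeed(46.36): V ← 46.36 m/s
throttle_to(4569): rpm ← 4569
adjust_throttle(+424): rpm ← 4569 +424 = 4993
throttle_to(3910): rpm ← 3910
adjust_throttle(+997): rpm ← 3910 +997 = 4907
adjust_throttle(-545): rpm ← 4907 -545 = 4362
throttle_to(6802): rpm ← 6802
final state: V = 46.36 m/s, rpm = 6802 → n = rpm/60 = 113.366667 rev/s
target J* = 0.1716; solve J* = V/(n·D) for n: n = V/(J*·D) = 46.36/(0.1716 × 2.791) = 96.797983 rev/s
rpm = 60·n = 5807.878972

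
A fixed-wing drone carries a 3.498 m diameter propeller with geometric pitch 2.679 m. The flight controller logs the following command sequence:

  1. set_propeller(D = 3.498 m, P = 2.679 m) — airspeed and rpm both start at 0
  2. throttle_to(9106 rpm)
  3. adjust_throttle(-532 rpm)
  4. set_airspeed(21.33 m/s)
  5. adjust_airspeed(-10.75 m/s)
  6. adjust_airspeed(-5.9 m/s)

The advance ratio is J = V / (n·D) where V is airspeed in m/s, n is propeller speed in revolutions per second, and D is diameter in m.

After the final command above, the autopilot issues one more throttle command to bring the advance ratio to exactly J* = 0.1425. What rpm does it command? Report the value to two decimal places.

rpm = 563.33

set_propeller: D = 3.498 m, P = 2.679 m (p = P/D = 0.765866); state ← (V=0, rpm=0)
throttle_to(9106): rpm ← 9106
adjust_throttle(-532): rpm ← 9106 -532 = 8574
set_airspeed(21.33): V ← 21.33 m/s
adjust_airspeed(-10.75): V ← 21.33 -10.75 = 10.58 m/s
adjust_airspeed(-5.9): V ← 10.58 -5.9 = 4.68 m/s
final state: V = 4.68 m/s, rpm = 8574 → n = rpm/60 = 142.900000 rev/s
target J* = 0.1425; solve J* = V/(n·D) for n: n = V/(J*·D) = 4.68/(0.1425 × 3.498) = 9.388824 rev/s
rpm = 60·n = 563.329421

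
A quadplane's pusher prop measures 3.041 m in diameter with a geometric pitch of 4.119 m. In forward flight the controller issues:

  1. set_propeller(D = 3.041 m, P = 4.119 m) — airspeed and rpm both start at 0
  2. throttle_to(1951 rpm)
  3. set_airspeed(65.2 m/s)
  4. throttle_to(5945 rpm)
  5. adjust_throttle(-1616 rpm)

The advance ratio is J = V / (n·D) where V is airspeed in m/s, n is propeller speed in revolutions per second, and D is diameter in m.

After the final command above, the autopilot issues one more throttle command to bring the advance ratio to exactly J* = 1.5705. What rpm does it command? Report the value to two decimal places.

rpm = 819.11

set_propeller: D = 3.041 m, P = 4.119 m (p = P/D = 1.354489); state ← (V=0, rpm=0)
throttle_to(1951): rpm ← 1951
set_airspeed(65.2): V ← 65.2 m/s
throttle_to(5945): rpm ← 5945
adjust_throttle(-1616): rpm ← 5945 -1616 = 4329
final state: V = 65.2 m/s, rpm = 4329 → n = rpm/60 = 72.150000 rev/s
target J* = 1.5705; solve J* = V/(n·D) for n: n = V/(J*·D) = 65.2/(1.5705 × 3.041) = 13.651904 rev/s
rpm = 60·n = 819.114257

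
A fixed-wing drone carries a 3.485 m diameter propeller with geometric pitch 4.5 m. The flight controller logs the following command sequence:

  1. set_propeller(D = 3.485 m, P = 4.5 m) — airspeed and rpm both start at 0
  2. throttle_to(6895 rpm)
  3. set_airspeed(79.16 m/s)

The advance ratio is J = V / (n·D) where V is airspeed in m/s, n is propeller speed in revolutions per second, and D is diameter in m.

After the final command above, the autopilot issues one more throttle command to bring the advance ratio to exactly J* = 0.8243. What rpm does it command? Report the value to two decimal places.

rpm = 1653.37

set_propeller: D = 3.485 m, P = 4.5 m (p = P/D = 1.291248); state ← (V=0, rpm=0)
throttle_to(6895): rpm ← 6895
set_airspeed(79.16): V ← 79.16 m/s
final state: V = 79.16 m/s, rpm = 6895 → n = rpm/60 = 114.916667 rev/s
target J* = 0.8243; solve J* = V/(n·D) for n: n = V/(J*·D) = 79.16/(0.8243 × 3.485) = 27.556097 rev/s
rpm = 60·n = 1653.365814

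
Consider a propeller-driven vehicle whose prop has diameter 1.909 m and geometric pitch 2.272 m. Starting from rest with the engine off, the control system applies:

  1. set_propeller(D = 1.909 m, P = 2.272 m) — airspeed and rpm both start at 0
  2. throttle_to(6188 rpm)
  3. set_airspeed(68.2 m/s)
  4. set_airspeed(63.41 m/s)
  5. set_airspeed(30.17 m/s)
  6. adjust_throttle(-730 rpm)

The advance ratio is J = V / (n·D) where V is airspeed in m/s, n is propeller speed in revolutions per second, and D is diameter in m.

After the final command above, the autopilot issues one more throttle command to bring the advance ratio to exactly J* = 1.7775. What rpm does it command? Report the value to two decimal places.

set_propeller: D = 1.909 m, P = 2.272 m (p = P/D = 1.190152); state ← (V=0, rpm=0)
throttle_to(6188): rpm ← 6188
set_airspeed(68.2): V ← 68.2 m/s
set_airspeed(63.41): V ← 63.41 m/s
set_airspeed(30.17): V ← 30.17 m/s
adjust_throttle(-730): rpm ← 6188 -730 = 5458
final state: V = 30.17 m/s, rpm = 5458 → n = rpm/60 = 90.966667 rev/s
target J* = 1.7775; solve J* = V/(n·D) for n: n = V/(J*·D) = 30.17/(1.7775 × 1.909) = 8.891188 rev/s
rpm = 60·n = 533.471254

rpm = 533.47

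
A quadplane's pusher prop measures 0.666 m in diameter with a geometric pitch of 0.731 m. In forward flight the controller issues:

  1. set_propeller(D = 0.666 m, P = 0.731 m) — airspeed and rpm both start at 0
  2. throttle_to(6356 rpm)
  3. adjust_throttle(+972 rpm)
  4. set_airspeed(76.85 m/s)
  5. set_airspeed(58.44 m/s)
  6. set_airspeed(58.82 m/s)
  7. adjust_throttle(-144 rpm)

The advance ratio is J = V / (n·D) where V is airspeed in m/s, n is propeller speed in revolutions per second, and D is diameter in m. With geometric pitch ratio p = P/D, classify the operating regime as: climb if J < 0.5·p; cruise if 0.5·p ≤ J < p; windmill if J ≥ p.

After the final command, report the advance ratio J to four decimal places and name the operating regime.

J = 0.7376, regime = cruise

set_propeller: D = 0.666 m, P = 0.731 m (p = P/D = 1.097598); state ← (V=0, rpm=0)
throttle_to(6356): rpm ← 6356
adjust_throttle(+972): rpm ← 6356 +972 = 7328
set_airspeed(76.85): V ← 76.85 m/s
set_airspeed(58.44): V ← 58.44 m/s
set_airspeed(58.82): V ← 58.82 m/s
adjust_throttle(-144): rpm ← 7328 -144 = 7184
final state: V = 58.82 m/s, rpm = 7184 → n = rpm/60 = 119.733333 rev/s
J = V / (n·D) = 58.82 / (119.733333 × 0.666) = 0.737625
regime bands: climb J<0.5488 | cruise [0.5488, 1.0976) | windmill J≥1.0976
J = 0.7376 → cruise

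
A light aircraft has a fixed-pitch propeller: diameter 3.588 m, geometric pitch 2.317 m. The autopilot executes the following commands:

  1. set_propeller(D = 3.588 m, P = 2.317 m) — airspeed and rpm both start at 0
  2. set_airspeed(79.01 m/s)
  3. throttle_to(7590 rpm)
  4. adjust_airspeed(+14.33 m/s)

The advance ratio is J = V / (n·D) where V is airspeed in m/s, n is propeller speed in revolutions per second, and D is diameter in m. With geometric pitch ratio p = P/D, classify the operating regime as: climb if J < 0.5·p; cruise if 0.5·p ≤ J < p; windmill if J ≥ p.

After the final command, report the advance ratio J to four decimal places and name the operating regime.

J = 0.2056, regime = climb

set_propeller: D = 3.588 m, P = 2.317 m (p = P/D = 0.645764); state ← (V=0, rpm=0)
set_airspeed(79.01): V ← 79.01 m/s
throttle_to(7590): rpm ← 7590
adjust_airspeed(+14.33): V ← 79.01 +14.33 = 93.34 m/s
final state: V = 93.34 m/s, rpm = 7590 → n = rpm/60 = 126.500000 rev/s
J = V / (n·D) = 93.34 / (126.500000 × 3.588) = 0.205648
regime bands: climb J<0.3229 | cruise [0.3229, 0.6458) | windmill J≥0.6458
J = 0.2056 → climb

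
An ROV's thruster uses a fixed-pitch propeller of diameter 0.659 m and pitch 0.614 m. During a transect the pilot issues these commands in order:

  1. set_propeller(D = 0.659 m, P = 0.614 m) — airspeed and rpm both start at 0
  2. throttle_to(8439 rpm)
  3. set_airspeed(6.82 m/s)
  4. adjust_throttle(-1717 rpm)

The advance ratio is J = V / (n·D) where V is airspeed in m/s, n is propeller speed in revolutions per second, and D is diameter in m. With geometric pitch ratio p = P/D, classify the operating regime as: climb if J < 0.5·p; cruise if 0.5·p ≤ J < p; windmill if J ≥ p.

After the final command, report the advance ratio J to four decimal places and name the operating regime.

J = 0.0924, regime = climb

set_propeller: D = 0.659 m, P = 0.614 m (p = P/D = 0.931715); state ← (V=0, rpm=0)
throttle_to(8439): rpm ← 8439
set_airspeed(6.82): V ← 6.82 m/s
adjust_throttle(-1717): rpm ← 8439 -1717 = 6722
final state: V = 6.82 m/s, rpm = 6722 → n = rpm/60 = 112.033333 rev/s
J = V / (n·D) = 6.82 / (112.033333 × 0.659) = 0.092374
regime bands: climb J<0.4659 | cruise [0.4659, 0.9317) | windmill J≥0.9317
J = 0.0924 → climb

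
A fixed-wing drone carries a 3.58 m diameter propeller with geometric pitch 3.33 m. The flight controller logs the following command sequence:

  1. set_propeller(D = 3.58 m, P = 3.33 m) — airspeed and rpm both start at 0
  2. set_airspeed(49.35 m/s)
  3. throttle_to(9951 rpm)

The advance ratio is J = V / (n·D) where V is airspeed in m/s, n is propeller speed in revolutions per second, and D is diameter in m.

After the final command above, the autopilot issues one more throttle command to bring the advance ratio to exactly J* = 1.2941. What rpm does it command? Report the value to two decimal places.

rpm = 639.13

set_propeller: D = 3.58 m, P = 3.33 m (p = P/D = 0.930168); state ← (V=0, rpm=0)
set_airspeed(49.35): V ← 49.35 m/s
throttle_to(9951): rpm ← 9951
final state: V = 49.35 m/s, rpm = 9951 → n = rpm/60 = 165.850000 rev/s
target J* = 1.2941; solve J* = V/(n·D) for n: n = V/(J*·D) = 49.35/(1.2941 × 3.58) = 10.652126 rev/s
rpm = 60·n = 639.127557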